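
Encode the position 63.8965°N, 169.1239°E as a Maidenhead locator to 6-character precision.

Add 180° to longitude and 90° to latitude: 349.1239, 153.8965.
Field (20°×10°, letters A–R): 349.1239/20 → 17 → R, 153.8965/10 → 15 → P; chars RP.
Square (2°×1°, digits 0–9): 9.1239/2 → 4, 3.8965/1 → 3; chars 43.
Subsquare (5′×2.5′, letters a–x): 1.1239/0.0833333 → 13 → n, 0.8965/0.0416667 → 21 → v; chars nv.

RP43nv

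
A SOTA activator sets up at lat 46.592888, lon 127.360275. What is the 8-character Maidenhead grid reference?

Add 180° to longitude and 90° to latitude: 307.36028, 136.59289.
Field (20°×10°, letters A–R): 307.36028/20 → 15 → P, 136.59289/10 → 13 → N; chars PN.
Square (2°×1°, digits 0–9): 7.36028/2 → 3, 6.59289/1 → 6; chars 36.
Subsquare (5′×2.5′, letters a–x): 1.36028/0.0833333 → 16 → q, 0.59289/0.0416667 → 14 → o; chars qo.
Extended square (30″×15″, digits 0–9): 0.02694/0.00833333 → 3, 0.00955/0.00416667 → 2; chars 32.

PN36qo32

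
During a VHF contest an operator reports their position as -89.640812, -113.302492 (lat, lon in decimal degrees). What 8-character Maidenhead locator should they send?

DA30ii36

Add 180° to longitude and 90° to latitude: 66.69751, 0.35919.
Field: lon ⌊66.69751/20⌋ = 3 → D; lat ⌊0.35919/10⌋ = 0 → A.
Square: lon ⌊6.69751/2⌋ = 3; lat ⌊0.35919/1⌋ = 0.
Subsquare: lon ⌊0.69751/0.0833333⌋ = 8 → i; lat ⌊0.35919/0.0416667⌋ = 8 → i.
Extended square: lon ⌊0.03084/0.00833333⌋ = 3; lat ⌊0.02585/0.00416667⌋ = 6.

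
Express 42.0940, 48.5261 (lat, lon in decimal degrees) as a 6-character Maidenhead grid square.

LN42gc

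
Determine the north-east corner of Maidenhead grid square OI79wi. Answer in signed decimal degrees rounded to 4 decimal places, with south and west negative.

Field O=14, I=8: +14·20° lon, +8·10° lat → SW at lon 100°, lat -10°.
Square 7, 9: +7·2° lon, +9·1° lat → SW at lon 114°, lat -1°.
Subsquare w=22, i=8: +22·0.0833333° lon, +8·0.0416667° lat → SW at lon 115.833°, lat -0.666667°.
Cell spans 0.0833333° lon × 0.0416667° lat. NE corner is SW corner plus one full cell.
latitude -0.6250, longitude 115.9167.

-0.6250, 115.9167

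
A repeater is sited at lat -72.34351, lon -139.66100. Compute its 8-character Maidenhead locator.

CB07ep07

Add 180° to longitude and 90° to latitude: 40.33900, 17.65649.
Field (20°×10°, letters A–R): lon ⌊40.33900/20⌋ = 2 → C; lat ⌊17.65649/10⌋ = 1 → B.
Square (2°×1°, digits 0–9): lon ⌊0.33900/2⌋ = 0; lat ⌊7.65649/1⌋ = 7.
Subsquare (5′×2.5′, letters a–x): lon ⌊0.33900/0.0833333⌋ = 4 → e; lat ⌊0.65649/0.0416667⌋ = 15 → p.
Extended square (30″×15″, digits 0–9): lon ⌊0.00567/0.00833333⌋ = 0; lat ⌊0.03149/0.00416667⌋ = 7.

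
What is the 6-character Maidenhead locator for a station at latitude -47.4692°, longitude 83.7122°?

NE12um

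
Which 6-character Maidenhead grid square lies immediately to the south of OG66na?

OG65nx

Latitude subsquare a = 0; −1 → -1, wraps to 23 = x, carry into square.
Latitude square 6; −1 → 5.
The longitude characters are unchanged.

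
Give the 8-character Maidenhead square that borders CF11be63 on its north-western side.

Longitude extended square 6; −1 → 5.
Latitude extended square 3; +1 → 4.

CF11be54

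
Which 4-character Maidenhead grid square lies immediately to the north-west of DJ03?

CJ94

Longitude square 0; −1 → -1, wraps to 9, carry into field.
Longitude field D = 3; −1 → 2 = C.
Latitude square 3; +1 → 4.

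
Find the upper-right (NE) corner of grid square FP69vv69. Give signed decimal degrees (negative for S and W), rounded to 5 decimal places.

69.91667, -66.19167

Field F=5, P=15: +5·20° lon, +15·10° lat → SW at lon -80°, lat 60°.
Square 6, 9: +6·2° lon, +9·1° lat → SW at lon -68°, lat 69°.
Subsquare v=21, v=21: +21·0.0833333° lon, +21·0.0416667° lat → SW at lon -66.25°, lat 69.875°.
Extended square 6, 9: +6·0.00833333° lon, +9·0.00416667° lat → SW at lon -66.2°, lat 69.9125°.
Cell spans 0.00833333° lon × 0.00416667° lat. NE corner is SW corner plus one full cell.
latitude 69.91667, longitude -66.19167.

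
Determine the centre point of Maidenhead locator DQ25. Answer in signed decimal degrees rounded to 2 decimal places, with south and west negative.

Field D=3, Q=16: +3·20° lon, +16·10° lat → SW at lon -120°, lat 70°.
Square 2, 5: +2·2° lon, +5·1° lat → SW at lon -116°, lat 75°.
Cell spans 2° lon × 1° lat. Centre is SW corner plus half of each.
latitude 75.50, longitude -115.00.

75.50, -115.00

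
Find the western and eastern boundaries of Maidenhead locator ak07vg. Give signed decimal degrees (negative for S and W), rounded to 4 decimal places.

-178.2500, -178.1667

Field A=0, K=10: +0·20° lon, +10·10° lat → SW at lon -180°, lat 10°.
Square 0, 7: +0·2° lon, +7·1° lat → SW at lon -180°, lat 17°.
Subsquare v=21, g=6: +21·0.0833333° lon, +6·0.0416667° lat → SW at lon -178.25°, lat 17.25°.
Cell spans 0.0833333° lon × 0.0416667° lat.
west -178.2500, east -178.1667.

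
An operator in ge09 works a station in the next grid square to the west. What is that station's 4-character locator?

FE99

Longitude square 0; −1 → -1, wraps to 9, carry into field.
Longitude field G = 6; −1 → 5 = F.
The latitude characters are unchanged.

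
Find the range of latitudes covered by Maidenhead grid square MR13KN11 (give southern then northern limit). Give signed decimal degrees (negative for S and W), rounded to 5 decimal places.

83.54583, 83.55000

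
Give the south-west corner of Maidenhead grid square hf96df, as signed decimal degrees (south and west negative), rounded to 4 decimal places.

Field H=7, F=5: +7·20° lon, +5·10° lat → SW at lon -40°, lat -40°.
Square 9, 6: +9·2° lon, +6·1° lat → SW at lon -22°, lat -34°.
Subsquare d=3, f=5: +3·0.0833333° lon, +5·0.0416667° lat → SW at lon -21.75°, lat -33.7917°.
latitude -33.7917, longitude -21.7500.

-33.7917, -21.7500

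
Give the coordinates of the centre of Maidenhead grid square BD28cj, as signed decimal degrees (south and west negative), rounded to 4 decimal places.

-51.6042, -155.7917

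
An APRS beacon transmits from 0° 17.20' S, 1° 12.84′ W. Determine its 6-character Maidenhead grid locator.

II99jr

Add 180° to longitude and 90° to latitude: 178.7860, 89.7133.
Field: lon ⌊178.7860/20⌋ = 8 → I; lat ⌊89.7133/10⌋ = 8 → I.
Square: lon ⌊18.7860/2⌋ = 9; lat ⌊9.7133/1⌋ = 9.
Subsquare: lon ⌊0.7860/0.0833333⌋ = 9 → j; lat ⌊0.7133/0.0416667⌋ = 17 → r.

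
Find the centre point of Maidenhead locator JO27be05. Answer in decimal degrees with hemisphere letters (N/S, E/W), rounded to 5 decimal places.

57.18958° N, 4.08750° E

Field J=9, O=14: +9·20° lon, +14·10° lat → SW at lon 0°, lat 50°.
Square 2, 7: +2·2° lon, +7·1° lat → SW at lon 4°, lat 57°.
Subsquare b=1, e=4: +1·0.0833333° lon, +4·0.0416667° lat → SW at lon 4.08333°, lat 57.1667°.
Extended square 0, 5: +0·0.00833333° lon, +5·0.00416667° lat → SW at lon 4.08333°, lat 57.1875°.
Cell spans 0.00833333° lon × 0.00416667° lat. Centre is SW corner plus half of each.
latitude 57.18958° N, longitude 4.08750° E.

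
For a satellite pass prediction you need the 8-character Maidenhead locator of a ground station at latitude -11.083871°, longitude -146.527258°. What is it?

BH68rv69

Shift to the Maidenhead origin (180°W, 90°S): lon 33.47274, lat 78.91613.
Field: lon ⌊33.47274/20⌋ = 1 → B; lat ⌊78.91613/10⌋ = 7 → H.
Square: lon ⌊13.47274/2⌋ = 6; lat ⌊8.91613/1⌋ = 8.
Subsquare: lon ⌊1.47274/0.0833333⌋ = 17 → r; lat ⌊0.91613/0.0416667⌋ = 21 → v.
Extended square: lon ⌊0.05608/0.00833333⌋ = 6; lat ⌊0.04113/0.00416667⌋ = 9.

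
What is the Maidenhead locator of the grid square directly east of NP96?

Longitude square 9; +1 → 10, wraps to 0, carry into field.
Longitude field N = 13; +1 → 14 = O.
The latitude characters are unchanged.

OP06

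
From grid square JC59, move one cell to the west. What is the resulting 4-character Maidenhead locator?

JC49

Longitude square 5; −1 → 4.
The latitude characters are unchanged.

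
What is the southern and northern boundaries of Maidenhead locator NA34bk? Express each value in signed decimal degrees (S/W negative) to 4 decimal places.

Field N=13, A=0: +13·20° lon, +0·10° lat → SW at lon 80°, lat -90°.
Square 3, 4: +3·2° lon, +4·1° lat → SW at lon 86°, lat -86°.
Subsquare b=1, k=10: +1·0.0833333° lon, +10·0.0416667° lat → SW at lon 86.0833°, lat -85.5833°.
Cell spans 0.0833333° lon × 0.0416667° lat.
south -85.5833, north -85.5417.

-85.5833, -85.5417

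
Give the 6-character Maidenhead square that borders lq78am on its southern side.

LQ78al

Latitude subsquare m = 12; −1 → 11 = l.
The longitude characters are unchanged.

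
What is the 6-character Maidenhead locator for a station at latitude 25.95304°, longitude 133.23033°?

Shift to the Maidenhead origin (180°W, 90°S): lon 313.2303, lat 115.9530.
Field: lon ⌊313.2303/20⌋ = 15 → P; lat ⌊115.9530/10⌋ = 11 → L.
Square: lon ⌊13.2303/2⌋ = 6; lat ⌊5.9530/1⌋ = 5.
Subsquare: lon ⌊1.2303/0.0833333⌋ = 14 → o; lat ⌊0.9530/0.0416667⌋ = 22 → w.

PL65ow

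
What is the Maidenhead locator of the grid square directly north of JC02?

Latitude square 2; +1 → 3.
The longitude characters are unchanged.

JC03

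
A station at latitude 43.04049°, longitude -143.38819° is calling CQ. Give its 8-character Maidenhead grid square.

BN83ha39

Offset from 180°W / 90°S: lon 36.61181°, lat 133.04049°.
Field: 36.61181/20 → 1 → B, 133.04049/10 → 13 → N; chars BN.
Square: 16.61181/2 → 8, 3.04049/1 → 3; chars 83.
Subsquare: 0.61181/0.0833333 → 7 → h, 0.04049/0.0416667 → 0 → a; chars ha.
Extended square: 0.02848/0.00833333 → 3, 0.04049/0.00416667 → 9; chars 39.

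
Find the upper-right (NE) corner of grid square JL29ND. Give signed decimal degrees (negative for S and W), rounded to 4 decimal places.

Field J=9, L=11: +9·20° lon, +11·10° lat → SW at lon 0°, lat 20°.
Square 2, 9: +2·2° lon, +9·1° lat → SW at lon 4°, lat 29°.
Subsquare n=13, d=3: +13·0.0833333° lon, +3·0.0416667° lat → SW at lon 5.08333°, lat 29.125°.
Cell spans 0.0833333° lon × 0.0416667° lat. NE corner is SW corner plus one full cell.
latitude 29.1667, longitude 5.1667.

29.1667, 5.1667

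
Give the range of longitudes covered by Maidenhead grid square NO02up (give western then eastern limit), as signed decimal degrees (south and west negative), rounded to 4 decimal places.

81.6667, 81.7500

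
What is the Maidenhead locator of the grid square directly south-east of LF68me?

LF68nd

Longitude subsquare m = 12; +1 → 13 = n.
Latitude subsquare e = 4; −1 → 3 = d.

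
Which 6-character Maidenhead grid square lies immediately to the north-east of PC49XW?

PC59ax

Longitude subsquare x = 23; +1 → 24, wraps to 0 = a, carry into square.
Longitude square 4; +1 → 5.
Latitude subsquare w = 22; +1 → 23 = x.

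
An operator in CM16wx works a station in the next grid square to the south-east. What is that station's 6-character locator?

CM16xw

Longitude subsquare w = 22; +1 → 23 = x.
Latitude subsquare x = 23; −1 → 22 = w.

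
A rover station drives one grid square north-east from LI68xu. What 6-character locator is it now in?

Longitude subsquare x = 23; +1 → 24, wraps to 0 = a, carry into square.
Longitude square 6; +1 → 7.
Latitude subsquare u = 20; +1 → 21 = v.

LI78av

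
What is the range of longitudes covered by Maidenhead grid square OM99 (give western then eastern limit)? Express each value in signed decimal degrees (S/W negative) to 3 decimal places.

Field O=14, M=12: +14·20° lon, +12·10° lat → SW at lon 100°, lat 30°.
Square 9, 9: +9·2° lon, +9·1° lat → SW at lon 118°, lat 39°.
Cell spans 2° lon × 1° lat.
west 118.000, east 120.000.

118.000, 120.000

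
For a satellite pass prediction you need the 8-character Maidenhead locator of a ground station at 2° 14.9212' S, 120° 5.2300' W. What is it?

Offset from 180°W / 90°S: lon 59.91283°, lat 87.75131°.
Field: lon ⌊59.91283/20⌋ = 2 → C; lat ⌊87.75131/10⌋ = 8 → I.
Square: lon ⌊19.91283/2⌋ = 9; lat ⌊7.75131/1⌋ = 7.
Subsquare: lon ⌊1.91283/0.0833333⌋ = 22 → w; lat ⌊0.75131/0.0416667⌋ = 18 → s.
Extended square: lon ⌊0.07950/0.00833333⌋ = 9; lat ⌊0.00131/0.00416667⌋ = 0.

CI97ws90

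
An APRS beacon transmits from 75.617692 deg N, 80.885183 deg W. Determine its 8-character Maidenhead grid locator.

EQ95no38

Shift to the Maidenhead origin (180°W, 90°S): lon 99.11482, lat 165.61769.
Field: lon ⌊99.11482/20⌋ = 4 → E; lat ⌊165.61769/10⌋ = 16 → Q.
Square: lon ⌊19.11482/2⌋ = 9; lat ⌊5.61769/1⌋ = 5.
Subsquare: lon ⌊1.11482/0.0833333⌋ = 13 → n; lat ⌊0.61769/0.0416667⌋ = 14 → o.
Extended square: lon ⌊0.03148/0.00833333⌋ = 3; lat ⌊0.03436/0.00416667⌋ = 8.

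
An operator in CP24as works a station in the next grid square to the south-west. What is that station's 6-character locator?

Longitude subsquare a = 0; −1 → -1, wraps to 23 = x, carry into square.
Longitude square 2; −1 → 1.
Latitude subsquare s = 18; −1 → 17 = r.

CP14xr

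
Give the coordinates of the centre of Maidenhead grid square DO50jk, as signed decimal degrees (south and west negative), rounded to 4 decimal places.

50.4375, -109.2083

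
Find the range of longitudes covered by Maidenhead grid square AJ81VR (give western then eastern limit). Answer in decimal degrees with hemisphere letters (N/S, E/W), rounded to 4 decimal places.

162.2500° W, 162.1667° W

Field A=0, J=9: +0·20° lon, +9·10° lat → SW at lon -180°, lat 0°.
Square 8, 1: +8·2° lon, +1·1° lat → SW at lon -164°, lat 1°.
Subsquare v=21, r=17: +21·0.0833333° lon, +17·0.0416667° lat → SW at lon -162.25°, lat 1.70833°.
Cell spans 0.0833333° lon × 0.0416667° lat.
west 162.2500° W, east 162.1667° W.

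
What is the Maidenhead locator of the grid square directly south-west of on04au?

Longitude subsquare a = 0; −1 → -1, wraps to 23 = x, carry into square.
Longitude square 0; −1 → -1, wraps to 9, carry into field.
Longitude field O = 14; −1 → 13 = N.
Latitude subsquare u = 20; −1 → 19 = t.

NN94xt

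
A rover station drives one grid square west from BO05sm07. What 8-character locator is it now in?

Longitude extended square 0; −1 → -1, wraps to 9, carry into subsquare.
Longitude subsquare s = 18; −1 → 17 = r.
The latitude characters are unchanged.

BO05rm97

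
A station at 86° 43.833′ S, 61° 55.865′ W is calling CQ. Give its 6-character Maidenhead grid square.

Shift to the Maidenhead origin (180°W, 90°S): lon 118.0689, lat 3.2695.
Field (20°×10°, letters A–R): 118.0689/20 → 5 → F, 3.2695/10 → 0 → A; chars FA.
Square (2°×1°, digits 0–9): 18.0689/2 → 9, 3.2695/1 → 3; chars 93.
Subsquare (5′×2.5′, letters a–x): 0.0689/0.0833333 → 0 → a, 0.2695/0.0416667 → 6 → g; chars ag.

FA93ag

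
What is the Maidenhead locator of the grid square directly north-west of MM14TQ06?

MM14sq97

Longitude extended square 0; −1 → -1, wraps to 9, carry into subsquare.
Longitude subsquare t = 19; −1 → 18 = s.
Latitude extended square 6; +1 → 7.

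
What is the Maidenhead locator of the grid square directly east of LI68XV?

LI78av

Longitude subsquare x = 23; +1 → 24, wraps to 0 = a, carry into square.
Longitude square 6; +1 → 7.
The latitude characters are unchanged.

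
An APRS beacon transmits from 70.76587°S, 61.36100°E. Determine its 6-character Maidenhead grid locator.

MB09qf

Offset from 180°W / 90°S: lon 241.3610°, lat 19.2341°.
Field: 241.3610/20 → 12 → M, 19.2341/10 → 1 → B; chars MB.
Square: 1.3610/2 → 0, 9.2341/1 → 9; chars 09.
Subsquare: 1.3610/0.0833333 → 16 → q, 0.2341/0.0416667 → 5 → f; chars qf.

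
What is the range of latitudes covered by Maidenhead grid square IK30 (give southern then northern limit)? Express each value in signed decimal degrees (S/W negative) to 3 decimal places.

Field I=8, K=10: +8·20° lon, +10·10° lat → SW at lon -20°, lat 10°.
Square 3, 0: +3·2° lon, +0·1° lat → SW at lon -14°, lat 10°.
Cell spans 2° lon × 1° lat.
south 10.000, north 11.000.

10.000, 11.000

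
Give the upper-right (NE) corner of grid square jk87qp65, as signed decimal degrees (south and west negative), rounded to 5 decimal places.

17.65000, 17.39167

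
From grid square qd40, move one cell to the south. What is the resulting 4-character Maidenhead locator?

QC49

Latitude square 0; −1 → -1, wraps to 9, carry into field.
Latitude field D = 3; −1 → 2 = C.
The longitude characters are unchanged.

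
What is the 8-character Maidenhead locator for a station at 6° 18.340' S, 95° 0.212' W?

EI23lq96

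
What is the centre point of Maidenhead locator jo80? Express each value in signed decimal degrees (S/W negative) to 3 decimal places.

50.500, 17.000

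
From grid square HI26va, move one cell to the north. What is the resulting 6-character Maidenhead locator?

HI26vb

Latitude subsquare a = 0; +1 → 1 = b.
The longitude characters are unchanged.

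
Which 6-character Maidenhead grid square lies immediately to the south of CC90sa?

Latitude subsquare a = 0; −1 → -1, wraps to 23 = x, carry into square.
Latitude square 0; −1 → -1, wraps to 9, carry into field.
Latitude field C = 2; −1 → 1 = B.
The longitude characters are unchanged.

CB99sx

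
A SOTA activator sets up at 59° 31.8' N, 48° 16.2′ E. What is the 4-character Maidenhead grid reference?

Add 180° to longitude and 90° to latitude: 228.27, 149.53.
Field: 228.27/20 → 11 → L, 149.53/10 → 14 → O; chars LO.
Square: 8.27/2 → 4, 9.53/1 → 9; chars 49.

LO49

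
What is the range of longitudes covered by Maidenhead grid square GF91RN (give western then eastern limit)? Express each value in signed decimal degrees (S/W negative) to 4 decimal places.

Field G=6, F=5: +6·20° lon, +5·10° lat → SW at lon -60°, lat -40°.
Square 9, 1: +9·2° lon, +1·1° lat → SW at lon -42°, lat -39°.
Subsquare r=17, n=13: +17·0.0833333° lon, +13·0.0416667° lat → SW at lon -40.5833°, lat -38.4583°.
Cell spans 0.0833333° lon × 0.0416667° lat.
west -40.5833, east -40.5000.

-40.5833, -40.5000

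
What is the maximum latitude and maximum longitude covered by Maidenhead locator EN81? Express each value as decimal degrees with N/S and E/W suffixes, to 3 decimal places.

Field E=4, N=13: +4·20° lon, +13·10° lat → SW at lon -100°, lat 40°.
Square 8, 1: +8·2° lon, +1·1° lat → SW at lon -84°, lat 41°.
Cell spans 2° lon × 1° lat. NE corner is SW corner plus one full cell.
latitude 42.000° N, longitude 82.000° W.

42.000° N, 82.000° W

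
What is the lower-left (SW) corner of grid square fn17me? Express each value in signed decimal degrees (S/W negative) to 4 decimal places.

47.1667, -77.0000

Field F=5, N=13: +5·20° lon, +13·10° lat → SW at lon -80°, lat 40°.
Square 1, 7: +1·2° lon, +7·1° lat → SW at lon -78°, lat 47°.
Subsquare m=12, e=4: +12·0.0833333° lon, +4·0.0416667° lat → SW at lon -77°, lat 47.1667°.
latitude 47.1667, longitude -77.0000.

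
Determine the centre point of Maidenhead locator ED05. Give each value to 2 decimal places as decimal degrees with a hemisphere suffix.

Field E=4, D=3: +4·20° lon, +3·10° lat → SW at lon -100°, lat -60°.
Square 0, 5: +0·2° lon, +5·1° lat → SW at lon -100°, lat -55°.
Cell spans 2° lon × 1° lat. Centre is SW corner plus half of each.
latitude 54.50° S, longitude 99.00° W.

54.50° S, 99.00° W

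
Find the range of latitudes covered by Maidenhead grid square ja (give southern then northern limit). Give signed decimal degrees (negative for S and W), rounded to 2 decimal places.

Field J=9, A=0: +9·20° lon, +0·10° lat → SW at lon 0°, lat -90°.
Cell spans 20° lon × 10° lat.
south -90.00, north -80.00.

-90.00, -80.00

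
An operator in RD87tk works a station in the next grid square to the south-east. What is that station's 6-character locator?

Longitude subsquare t = 19; +1 → 20 = u.
Latitude subsquare k = 10; −1 → 9 = j.

RD87uj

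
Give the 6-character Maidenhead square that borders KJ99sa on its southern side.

Latitude subsquare a = 0; −1 → -1, wraps to 23 = x, carry into square.
Latitude square 9; −1 → 8.
The longitude characters are unchanged.

KJ98sx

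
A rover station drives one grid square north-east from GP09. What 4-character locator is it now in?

GQ10

Longitude square 0; +1 → 1.
Latitude square 9; +1 → 10, wraps to 0, carry into field.
Latitude field P = 15; +1 → 16 = Q.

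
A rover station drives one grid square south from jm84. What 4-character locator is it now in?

Latitude square 4; −1 → 3.
The longitude characters are unchanged.

JM83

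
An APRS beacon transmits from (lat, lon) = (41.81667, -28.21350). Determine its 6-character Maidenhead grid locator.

HN51vt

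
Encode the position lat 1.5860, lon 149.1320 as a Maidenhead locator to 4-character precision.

Add 180° to longitude and 90° to latitude: 329.13, 91.59.
Field: 329.13/20 → 16 → Q, 91.59/10 → 9 → J; chars QJ.
Square: 9.13/2 → 4, 1.59/1 → 1; chars 41.

QJ41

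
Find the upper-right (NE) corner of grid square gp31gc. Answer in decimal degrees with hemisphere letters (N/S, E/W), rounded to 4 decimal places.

Field G=6, P=15: +6·20° lon, +15·10° lat → SW at lon -60°, lat 60°.
Square 3, 1: +3·2° lon, +1·1° lat → SW at lon -54°, lat 61°.
Subsquare g=6, c=2: +6·0.0833333° lon, +2·0.0416667° lat → SW at lon -53.5°, lat 61.0833°.
Cell spans 0.0833333° lon × 0.0416667° lat. NE corner is SW corner plus one full cell.
latitude 61.1250° N, longitude 53.4167° W.

61.1250° N, 53.4167° W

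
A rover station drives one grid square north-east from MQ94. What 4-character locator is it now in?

NQ05

Longitude square 9; +1 → 10, wraps to 0, carry into field.
Longitude field M = 12; +1 → 13 = N.
Latitude square 4; +1 → 5.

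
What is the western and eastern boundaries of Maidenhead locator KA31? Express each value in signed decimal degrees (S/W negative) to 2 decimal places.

26.00, 28.00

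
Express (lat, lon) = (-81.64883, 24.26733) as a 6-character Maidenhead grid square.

Add 180° to longitude and 90° to latitude: 204.2673, 8.3512.
Field: lon ⌊204.2673/20⌋ = 10 → K; lat ⌊8.3512/10⌋ = 0 → A.
Square: lon ⌊4.2673/2⌋ = 2; lat ⌊8.3512/1⌋ = 8.
Subsquare: lon ⌊0.2673/0.0833333⌋ = 3 → d; lat ⌊0.3512/0.0416667⌋ = 8 → i.

KA28di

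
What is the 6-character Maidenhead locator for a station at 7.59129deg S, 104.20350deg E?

OI22cj

Add 180° to longitude and 90° to latitude: 284.2035, 82.4087.
Field: lon ⌊284.2035/20⌋ = 14 → O; lat ⌊82.4087/10⌋ = 8 → I.
Square: lon ⌊4.2035/2⌋ = 2; lat ⌊2.4087/1⌋ = 2.
Subsquare: lon ⌊0.2035/0.0833333⌋ = 2 → c; lat ⌊0.4087/0.0416667⌋ = 9 → j.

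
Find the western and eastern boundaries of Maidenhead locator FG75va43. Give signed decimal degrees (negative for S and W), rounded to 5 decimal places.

Field F=5, G=6: +5·20° lon, +6·10° lat → SW at lon -80°, lat -30°.
Square 7, 5: +7·2° lon, +5·1° lat → SW at lon -66°, lat -25°.
Subsquare v=21, a=0: +21·0.0833333° lon, +0·0.0416667° lat → SW at lon -64.25°, lat -25°.
Extended square 4, 3: +4·0.00833333° lon, +3·0.00416667° lat → SW at lon -64.2167°, lat -24.9875°.
Cell spans 0.00833333° lon × 0.00416667° lat.
west -64.21667, east -64.20833.

-64.21667, -64.20833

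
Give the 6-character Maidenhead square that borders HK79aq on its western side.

Longitude subsquare a = 0; −1 → -1, wraps to 23 = x, carry into square.
Longitude square 7; −1 → 6.
The latitude characters are unchanged.

HK69xq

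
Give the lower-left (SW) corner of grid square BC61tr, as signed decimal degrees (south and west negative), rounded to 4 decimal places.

-68.2917, -146.4167

Field B=1, C=2: +1·20° lon, +2·10° lat → SW at lon -160°, lat -70°.
Square 6, 1: +6·2° lon, +1·1° lat → SW at lon -148°, lat -69°.
Subsquare t=19, r=17: +19·0.0833333° lon, +17·0.0416667° lat → SW at lon -146.417°, lat -68.2917°.
latitude -68.2917, longitude -146.4167.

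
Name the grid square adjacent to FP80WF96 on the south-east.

FP80xf05

Longitude extended square 9; +1 → 10, wraps to 0, carry into subsquare.
Longitude subsquare w = 22; +1 → 23 = x.
Latitude extended square 6; −1 → 5.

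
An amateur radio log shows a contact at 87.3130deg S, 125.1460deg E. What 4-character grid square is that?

PA22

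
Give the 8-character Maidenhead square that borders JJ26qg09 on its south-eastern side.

Longitude extended square 0; +1 → 1.
Latitude extended square 9; −1 → 8.

JJ26qg18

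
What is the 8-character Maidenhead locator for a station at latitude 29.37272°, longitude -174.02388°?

AL29xi79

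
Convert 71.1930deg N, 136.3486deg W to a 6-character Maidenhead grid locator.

CQ11te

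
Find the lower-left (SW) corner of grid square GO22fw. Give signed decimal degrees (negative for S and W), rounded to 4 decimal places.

Field G=6, O=14: +6·20° lon, +14·10° lat → SW at lon -60°, lat 50°.
Square 2, 2: +2·2° lon, +2·1° lat → SW at lon -56°, lat 52°.
Subsquare f=5, w=22: +5·0.0833333° lon, +22·0.0416667° lat → SW at lon -55.5833°, lat 52.9167°.
latitude 52.9167, longitude -55.5833.

52.9167, -55.5833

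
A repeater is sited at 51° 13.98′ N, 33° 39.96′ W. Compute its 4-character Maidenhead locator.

Add 180° to longitude and 90° to latitude: 146.33, 141.23.
Field: 146.33/20 → 7 → H, 141.23/10 → 14 → O; chars HO.
Square: 6.33/2 → 3, 1.23/1 → 1; chars 31.

HO31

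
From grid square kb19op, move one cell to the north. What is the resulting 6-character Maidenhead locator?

Latitude subsquare p = 15; +1 → 16 = q.
The longitude characters are unchanged.

KB19oq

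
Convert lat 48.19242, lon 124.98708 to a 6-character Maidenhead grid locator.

Shift to the Maidenhead origin (180°W, 90°S): lon 304.9871, lat 138.1924.
Field (20°×10°, letters A–R): 304.9871/20 → 15 → P, 138.1924/10 → 13 → N; chars PN.
Square (2°×1°, digits 0–9): 4.9871/2 → 2, 8.1924/1 → 8; chars 28.
Subsquare (5′×2.5′, letters a–x): 0.9871/0.0833333 → 11 → l, 0.1924/0.0416667 → 4 → e; chars le.

PN28le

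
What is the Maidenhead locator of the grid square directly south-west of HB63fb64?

Longitude extended square 6; −1 → 5.
Latitude extended square 4; −1 → 3.

HB63fb53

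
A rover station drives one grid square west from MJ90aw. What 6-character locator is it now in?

Longitude subsquare a = 0; −1 → -1, wraps to 23 = x, carry into square.
Longitude square 9; −1 → 8.
The latitude characters are unchanged.

MJ80xw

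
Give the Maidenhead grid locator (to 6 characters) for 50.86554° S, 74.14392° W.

FD29wd

Offset from 180°W / 90°S: lon 105.8561°, lat 39.1345°.
Field: 105.8561/20 → 5 → F, 39.1345/10 → 3 → D; chars FD.
Square: 5.8561/2 → 2, 9.1345/1 → 9; chars 29.
Subsquare: 1.8561/0.0833333 → 22 → w, 0.1345/0.0416667 → 3 → d; chars wd.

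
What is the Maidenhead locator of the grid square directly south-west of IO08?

Longitude square 0; −1 → -1, wraps to 9, carry into field.
Longitude field I = 8; −1 → 7 = H.
Latitude square 8; −1 → 7.

HO97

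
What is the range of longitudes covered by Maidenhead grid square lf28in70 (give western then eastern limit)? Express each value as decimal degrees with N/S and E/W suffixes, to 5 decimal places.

44.72500° E, 44.73333° E

Field L=11, F=5: +11·20° lon, +5·10° lat → SW at lon 40°, lat -40°.
Square 2, 8: +2·2° lon, +8·1° lat → SW at lon 44°, lat -32°.
Subsquare i=8, n=13: +8·0.0833333° lon, +13·0.0416667° lat → SW at lon 44.6667°, lat -31.4583°.
Extended square 7, 0: +7·0.00833333° lon, +0·0.00416667° lat → SW at lon 44.725°, lat -31.4583°.
Cell spans 0.00833333° lon × 0.00416667° lat.
west 44.72500° E, east 44.73333° E.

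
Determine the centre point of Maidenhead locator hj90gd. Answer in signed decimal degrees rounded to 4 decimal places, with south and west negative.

0.1458, -21.4583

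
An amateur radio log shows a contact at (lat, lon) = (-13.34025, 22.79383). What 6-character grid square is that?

KH16jp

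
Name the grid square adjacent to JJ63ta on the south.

JJ62tx

Latitude subsquare a = 0; −1 → -1, wraps to 23 = x, carry into square.
Latitude square 3; −1 → 2.
The longitude characters are unchanged.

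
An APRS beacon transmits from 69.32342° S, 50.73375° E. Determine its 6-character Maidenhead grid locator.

LC50iq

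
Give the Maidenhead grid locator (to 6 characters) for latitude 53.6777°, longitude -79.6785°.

FO03dq

Add 180° to longitude and 90° to latitude: 100.3215, 143.6777.
Field: 100.3215/20 → 5 → F, 143.6777/10 → 14 → O; chars FO.
Square: 0.3215/2 → 0, 3.6777/1 → 3; chars 03.
Subsquare: 0.3215/0.0833333 → 3 → d, 0.6777/0.0416667 → 16 → q; chars dq.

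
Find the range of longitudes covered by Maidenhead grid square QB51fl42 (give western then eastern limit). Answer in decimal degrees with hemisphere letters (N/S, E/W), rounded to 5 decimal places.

150.45000° E, 150.45833° E

Field Q=16, B=1: +16·20° lon, +1·10° lat → SW at lon 140°, lat -80°.
Square 5, 1: +5·2° lon, +1·1° lat → SW at lon 150°, lat -79°.
Subsquare f=5, l=11: +5·0.0833333° lon, +11·0.0416667° lat → SW at lon 150.417°, lat -78.5417°.
Extended square 4, 2: +4·0.00833333° lon, +2·0.00416667° lat → SW at lon 150.45°, lat -78.5333°.
Cell spans 0.00833333° lon × 0.00416667° lat.
west 150.45000° E, east 150.45833° E.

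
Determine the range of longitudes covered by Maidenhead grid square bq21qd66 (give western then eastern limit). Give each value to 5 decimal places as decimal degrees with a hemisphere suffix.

Field B=1, Q=16: +1·20° lon, +16·10° lat → SW at lon -160°, lat 70°.
Square 2, 1: +2·2° lon, +1·1° lat → SW at lon -156°, lat 71°.
Subsquare q=16, d=3: +16·0.0833333° lon, +3·0.0416667° lat → SW at lon -154.667°, lat 71.125°.
Extended square 6, 6: +6·0.00833333° lon, +6·0.00416667° lat → SW at lon -154.617°, lat 71.15°.
Cell spans 0.00833333° lon × 0.00416667° lat.
west 154.61667° W, east 154.60833° W.

154.61667° W, 154.60833° W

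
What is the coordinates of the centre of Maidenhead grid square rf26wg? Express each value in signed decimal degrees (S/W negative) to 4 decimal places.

-33.7292, 165.8750

Field R=17, F=5: +17·20° lon, +5·10° lat → SW at lon 160°, lat -40°.
Square 2, 6: +2·2° lon, +6·1° lat → SW at lon 164°, lat -34°.
Subsquare w=22, g=6: +22·0.0833333° lon, +6·0.0416667° lat → SW at lon 165.833°, lat -33.75°.
Cell spans 0.0833333° lon × 0.0416667° lat. Centre is SW corner plus half of each.
latitude -33.7292, longitude 165.8750.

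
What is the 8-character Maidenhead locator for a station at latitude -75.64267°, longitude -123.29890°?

Add 180° to longitude and 90° to latitude: 56.70110, 14.35733.
Field: lon ⌊56.70110/20⌋ = 2 → C; lat ⌊14.35733/10⌋ = 1 → B.
Square: lon ⌊16.70110/2⌋ = 8; lat ⌊4.35733/1⌋ = 4.
Subsquare: lon ⌊0.70110/0.0833333⌋ = 8 → i; lat ⌊0.35733/0.0416667⌋ = 8 → i.
Extended square: lon ⌊0.03443/0.00833333⌋ = 4; lat ⌊0.02400/0.00416667⌋ = 5.

CB84ii45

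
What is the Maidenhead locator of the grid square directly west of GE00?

Longitude square 0; −1 → -1, wraps to 9, carry into field.
Longitude field G = 6; −1 → 5 = F.
The latitude characters are unchanged.

FE90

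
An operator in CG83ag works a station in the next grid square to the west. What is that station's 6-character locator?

CG73xg

Longitude subsquare a = 0; −1 → -1, wraps to 23 = x, carry into square.
Longitude square 8; −1 → 7.
The latitude characters are unchanged.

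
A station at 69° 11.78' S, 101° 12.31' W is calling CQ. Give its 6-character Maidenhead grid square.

Offset from 180°W / 90°S: lon 78.7948°, lat 20.8037°.
Field: lon ⌊78.7948/20⌋ = 3 → D; lat ⌊20.8037/10⌋ = 2 → C.
Square: lon ⌊18.7948/2⌋ = 9; lat ⌊0.8037/1⌋ = 0.
Subsquare: lon ⌊0.7948/0.0833333⌋ = 9 → j; lat ⌊0.8037/0.0416667⌋ = 19 → t.

DC90jt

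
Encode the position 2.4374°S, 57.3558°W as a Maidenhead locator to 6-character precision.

Offset from 180°W / 90°S: lon 122.6442°, lat 87.5626°.
Field: 122.6442/20 → 6 → G, 87.5626/10 → 8 → I; chars GI.
Square: 2.6442/2 → 1, 7.5626/1 → 7; chars 17.
Subsquare: 0.6442/0.0833333 → 7 → h, 0.5626/0.0416667 → 13 → n; chars hn.

GI17hn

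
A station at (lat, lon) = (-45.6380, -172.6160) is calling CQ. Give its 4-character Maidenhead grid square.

AE34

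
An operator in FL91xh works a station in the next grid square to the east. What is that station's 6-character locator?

Longitude subsquare x = 23; +1 → 24, wraps to 0 = a, carry into square.
Longitude square 9; +1 → 10, wraps to 0, carry into field.
Longitude field F = 5; +1 → 6 = G.
The latitude characters are unchanged.

GL01ah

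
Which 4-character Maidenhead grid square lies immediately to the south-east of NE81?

NE90

Longitude square 8; +1 → 9.
Latitude square 1; −1 → 0.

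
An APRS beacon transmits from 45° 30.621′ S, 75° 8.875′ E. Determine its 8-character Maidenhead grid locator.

Offset from 180°W / 90°S: lon 255.14792°, lat 44.48965°.
Field: lon ⌊255.14792/20⌋ = 12 → M; lat ⌊44.48965/10⌋ = 4 → E.
Square: lon ⌊15.14792/2⌋ = 7; lat ⌊4.48965/1⌋ = 4.
Subsquare: lon ⌊1.14792/0.0833333⌋ = 13 → n; lat ⌊0.48965/0.0416667⌋ = 11 → l.
Extended square: lon ⌊0.06458/0.00833333⌋ = 7; lat ⌊0.03132/0.00416667⌋ = 7.

ME74nl77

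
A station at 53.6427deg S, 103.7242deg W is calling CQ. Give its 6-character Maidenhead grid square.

Add 180° to longitude and 90° to latitude: 76.2758, 36.3573.
Field: lon ⌊76.2758/20⌋ = 3 → D; lat ⌊36.3573/10⌋ = 3 → D.
Square: lon ⌊16.2758/2⌋ = 8; lat ⌊6.3573/1⌋ = 6.
Subsquare: lon ⌊0.2758/0.0833333⌋ = 3 → d; lat ⌊0.3573/0.0416667⌋ = 8 → i.

DD86di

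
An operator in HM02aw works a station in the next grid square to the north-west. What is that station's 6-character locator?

GM92xx

Longitude subsquare a = 0; −1 → -1, wraps to 23 = x, carry into square.
Longitude square 0; −1 → -1, wraps to 9, carry into field.
Longitude field H = 7; −1 → 6 = G.
Latitude subsquare w = 22; +1 → 23 = x.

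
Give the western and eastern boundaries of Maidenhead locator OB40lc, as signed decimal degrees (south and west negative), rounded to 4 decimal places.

Field O=14, B=1: +14·20° lon, +1·10° lat → SW at lon 100°, lat -80°.
Square 4, 0: +4·2° lon, +0·1° lat → SW at lon 108°, lat -80°.
Subsquare l=11, c=2: +11·0.0833333° lon, +2·0.0416667° lat → SW at lon 108.917°, lat -79.9167°.
Cell spans 0.0833333° lon × 0.0416667° lat.
west 108.9167, east 109.0000.

108.9167, 109.0000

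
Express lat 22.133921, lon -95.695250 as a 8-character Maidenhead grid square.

EL22dd62

Add 180° to longitude and 90° to latitude: 84.30475, 112.13392.
Field: 84.30475/20 → 4 → E, 112.13392/10 → 11 → L; chars EL.
Square: 4.30475/2 → 2, 2.13392/1 → 2; chars 22.
Subsquare: 0.30475/0.0833333 → 3 → d, 0.13392/0.0416667 → 3 → d; chars dd.
Extended square: 0.05475/0.00833333 → 6, 0.00892/0.00416667 → 2; chars 62.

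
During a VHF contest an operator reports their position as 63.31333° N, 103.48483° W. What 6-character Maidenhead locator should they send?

DP83gh

Offset from 180°W / 90°S: lon 76.5152°, lat 153.3133°.
Field (20°×10°, letters A–R): lon ⌊76.5152/20⌋ = 3 → D; lat ⌊153.3133/10⌋ = 15 → P.
Square (2°×1°, digits 0–9): lon ⌊16.5152/2⌋ = 8; lat ⌊3.3133/1⌋ = 3.
Subsquare (5′×2.5′, letters a–x): lon ⌊0.5152/0.0833333⌋ = 6 → g; lat ⌊0.3133/0.0416667⌋ = 7 → h.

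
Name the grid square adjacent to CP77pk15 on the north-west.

CP77pk06

Longitude extended square 1; −1 → 0.
Latitude extended square 5; +1 → 6.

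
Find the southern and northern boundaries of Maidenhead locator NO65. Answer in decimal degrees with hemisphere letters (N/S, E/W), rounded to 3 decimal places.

Field N=13, O=14: +13·20° lon, +14·10° lat → SW at lon 80°, lat 50°.
Square 6, 5: +6·2° lon, +5·1° lat → SW at lon 92°, lat 55°.
Cell spans 2° lon × 1° lat.
south 55.000° N, north 56.000° N.

55.000° N, 56.000° N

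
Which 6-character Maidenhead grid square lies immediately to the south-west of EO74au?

EO64xt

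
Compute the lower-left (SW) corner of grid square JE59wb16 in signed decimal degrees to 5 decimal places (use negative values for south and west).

Field J=9, E=4: +9·20° lon, +4·10° lat → SW at lon 0°, lat -50°.
Square 5, 9: +5·2° lon, +9·1° lat → SW at lon 10°, lat -41°.
Subsquare w=22, b=1: +22·0.0833333° lon, +1·0.0416667° lat → SW at lon 11.8333°, lat -40.9583°.
Extended square 1, 6: +1·0.00833333° lon, +6·0.00416667° lat → SW at lon 11.8417°, lat -40.9333°.
latitude -40.93333, longitude 11.84167.

-40.93333, 11.84167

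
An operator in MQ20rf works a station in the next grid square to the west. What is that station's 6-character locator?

MQ20qf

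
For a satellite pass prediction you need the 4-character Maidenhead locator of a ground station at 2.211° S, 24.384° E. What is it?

Offset from 180°W / 90°S: lon 204.38°, lat 87.79°.
Field: 204.38/20 → 10 → K, 87.79/10 → 8 → I; chars KI.
Square: 4.38/2 → 2, 7.79/1 → 7; chars 27.

KI27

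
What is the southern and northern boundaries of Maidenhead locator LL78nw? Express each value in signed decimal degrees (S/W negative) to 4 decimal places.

28.9167, 28.9583

Field L=11, L=11: +11·20° lon, +11·10° lat → SW at lon 40°, lat 20°.
Square 7, 8: +7·2° lon, +8·1° lat → SW at lon 54°, lat 28°.
Subsquare n=13, w=22: +13·0.0833333° lon, +22·0.0416667° lat → SW at lon 55.0833°, lat 28.9167°.
Cell spans 0.0833333° lon × 0.0416667° lat.
south 28.9167, north 28.9583.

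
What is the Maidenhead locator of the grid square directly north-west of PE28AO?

Longitude subsquare a = 0; −1 → -1, wraps to 23 = x, carry into square.
Longitude square 2; −1 → 1.
Latitude subsquare o = 14; +1 → 15 = p.

PE18xp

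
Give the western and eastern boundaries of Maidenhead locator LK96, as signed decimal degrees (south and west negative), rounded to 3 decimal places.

58.000, 60.000

Field L=11, K=10: +11·20° lon, +10·10° lat → SW at lon 40°, lat 10°.
Square 9, 6: +9·2° lon, +6·1° lat → SW at lon 58°, lat 16°.
Cell spans 2° lon × 1° lat.
west 58.000, east 60.000.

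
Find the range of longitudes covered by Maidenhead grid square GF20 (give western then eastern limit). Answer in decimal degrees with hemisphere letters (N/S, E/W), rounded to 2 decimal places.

56.00° W, 54.00° W

Field G=6, F=5: +6·20° lon, +5·10° lat → SW at lon -60°, lat -40°.
Square 2, 0: +2·2° lon, +0·1° lat → SW at lon -56°, lat -40°.
Cell spans 2° lon × 1° lat.
west 56.00° W, east 54.00° W.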